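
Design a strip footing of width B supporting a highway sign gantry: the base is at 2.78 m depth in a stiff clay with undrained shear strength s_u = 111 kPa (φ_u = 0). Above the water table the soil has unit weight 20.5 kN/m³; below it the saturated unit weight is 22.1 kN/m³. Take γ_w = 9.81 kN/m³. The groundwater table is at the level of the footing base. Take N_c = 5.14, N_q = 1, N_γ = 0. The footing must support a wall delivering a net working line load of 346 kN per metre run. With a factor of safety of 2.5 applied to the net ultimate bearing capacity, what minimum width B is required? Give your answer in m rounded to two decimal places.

Effective surcharge at the founding depth q = γ·D_f = 20.5 × 2.78 = 56.99 kPa.
q_ult = c·N_c + q·N_q
     = 111 × 5.14 + 56.99 × 1
     = 570.54 + 56.99 = 627.53 kPa.
For φ = 0 the ½γBN_γ term vanishes, so q_ult is independent of B. q_net = 627.53 − 56.99 = 570.54 kPa; q_all(net) = 570.54/2.5 = 228.22 kPa.
Required width B = w / q_all(net) = 346 / 228.22 = 1.516 m.

B = 1.52 m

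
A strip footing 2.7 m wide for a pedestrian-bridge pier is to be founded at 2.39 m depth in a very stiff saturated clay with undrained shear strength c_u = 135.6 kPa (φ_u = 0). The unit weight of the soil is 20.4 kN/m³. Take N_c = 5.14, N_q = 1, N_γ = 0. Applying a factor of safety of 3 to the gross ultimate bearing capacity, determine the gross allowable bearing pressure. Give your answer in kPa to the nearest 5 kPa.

Overburden at base level: q = 20.4 × 2.39 = 48.756 kPa.
Cohesion term c·N_c = 135.6 × 5.14 = 696.98 kPa; surcharge term q·N_q = 48.756 × 1 = 48.756 kPa.
q_ult = 696.98 + 48.756 = 745.74 kPa.
q_all = q_ult / FS = 745.74 / 3 = 248.58 kPa.

q_all ≈ 250 kPa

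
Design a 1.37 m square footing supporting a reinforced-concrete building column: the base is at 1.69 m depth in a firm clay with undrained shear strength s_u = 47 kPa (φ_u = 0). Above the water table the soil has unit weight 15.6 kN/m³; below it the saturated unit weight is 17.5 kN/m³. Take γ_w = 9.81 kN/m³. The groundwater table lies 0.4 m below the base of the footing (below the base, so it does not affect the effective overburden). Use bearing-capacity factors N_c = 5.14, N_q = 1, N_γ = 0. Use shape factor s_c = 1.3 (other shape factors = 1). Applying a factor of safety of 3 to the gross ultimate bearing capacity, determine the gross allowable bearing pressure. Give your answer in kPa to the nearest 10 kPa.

Effective surcharge at the founding depth q = γ·D_f = 15.6 × 1.69 = 26.364 kPa.
q_ult = c·N_c·s_c + q·N_q
     = 47 × 5.14 × 1.3 + 26.364 × 1
     = 314.05 + 26.364 = 340.42 kPa.
q_all = q_ult / FS = 340.42 / 3 = 113.47 kPa.

q_all ≈ 110 kPa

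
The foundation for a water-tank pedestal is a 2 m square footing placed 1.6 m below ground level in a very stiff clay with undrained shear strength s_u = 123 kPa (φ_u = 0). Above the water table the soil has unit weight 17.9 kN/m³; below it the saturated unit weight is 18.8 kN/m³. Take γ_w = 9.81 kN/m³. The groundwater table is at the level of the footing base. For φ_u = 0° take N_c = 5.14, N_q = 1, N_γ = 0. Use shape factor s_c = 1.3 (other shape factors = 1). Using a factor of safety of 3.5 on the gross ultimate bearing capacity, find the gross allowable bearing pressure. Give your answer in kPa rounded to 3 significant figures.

q = γ·D_f = 17.9 × 1.6 = 28.64 kPa.
c·N_c·s_c = 123 × 5.14 × 1.3 = 821.89 kPa
q·N_q = 28.64 × 1 = 28.64 kPa
q_ult = 821.89 + 28.64 = 850.53 kPa.
q_all = 850.53 / 3.5 = 243.01 kPa.

q_all ≈ 243 kPa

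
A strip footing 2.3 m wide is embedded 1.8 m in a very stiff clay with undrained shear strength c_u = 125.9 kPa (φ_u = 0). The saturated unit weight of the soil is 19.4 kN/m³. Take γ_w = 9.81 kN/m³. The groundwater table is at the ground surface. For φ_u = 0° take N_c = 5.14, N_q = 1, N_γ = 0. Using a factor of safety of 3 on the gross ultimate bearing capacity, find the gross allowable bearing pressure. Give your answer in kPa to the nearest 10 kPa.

γ' = 19.4 − 9.81 = 9.59 kN/m³ (submerged throughout). q = 9.59 × 1.8 = 17.262 kPa.
c·N_c = 125.9 × 5.14 = 647.13 kPa
q·N_q = 17.262 × 1 = 17.262 kPa
q_ult = 647.13 + 17.262 = 664.39 kPa.
q_all = 664.39 / 3 = 221.46 kPa.

q_all ≈ 220 kPa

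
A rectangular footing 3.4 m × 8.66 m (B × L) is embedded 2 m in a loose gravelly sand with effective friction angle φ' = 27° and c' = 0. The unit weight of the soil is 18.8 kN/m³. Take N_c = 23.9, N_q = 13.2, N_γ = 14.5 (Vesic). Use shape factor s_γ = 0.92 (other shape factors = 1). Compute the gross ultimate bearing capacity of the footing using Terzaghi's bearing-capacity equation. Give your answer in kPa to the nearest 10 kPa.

Overburden at base level: q = 18.8 × 2 = 37.6 kPa.
Surcharge term q·N_q = 37.6 × 13.2 = 496.32 kPa; self-weight term 0.5·γ·B·N_γ·s_γ = 0.5 × 18.8 × 3.4 × 14.5 × 0.92 = 426.35 kPa.
q_ult = 496.32 + 426.35 = 922.67 kPa.

q_ult ≈ 920 kPa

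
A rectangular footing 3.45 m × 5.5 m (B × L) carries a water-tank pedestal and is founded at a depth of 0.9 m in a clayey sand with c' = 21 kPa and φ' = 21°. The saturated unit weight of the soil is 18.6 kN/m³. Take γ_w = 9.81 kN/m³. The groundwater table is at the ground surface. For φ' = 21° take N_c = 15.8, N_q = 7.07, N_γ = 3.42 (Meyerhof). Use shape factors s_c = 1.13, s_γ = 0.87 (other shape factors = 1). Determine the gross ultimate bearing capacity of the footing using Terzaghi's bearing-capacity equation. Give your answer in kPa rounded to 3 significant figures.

q_ult ≈ 476 kPa

With the water table at the surface the whole profile is submerged: γ' = 18.6 − 9.81 = 8.79 kN/m³, so q = γ'·D_f = 7.911 kPa; the same γ' applies in the ½γBN_γ term.
q_ult = c·N_c·s_c + q·N_q + 0.5·γ·B·N_γ·s_γ
     = 21 × 15.8 × 1.13 + 7.911 × 7.07 + 0.5 × 8.79 × 3.45 × 3.42 × 0.87
     = 374.93 + 55.931 + 45.115 = 475.98 kPa.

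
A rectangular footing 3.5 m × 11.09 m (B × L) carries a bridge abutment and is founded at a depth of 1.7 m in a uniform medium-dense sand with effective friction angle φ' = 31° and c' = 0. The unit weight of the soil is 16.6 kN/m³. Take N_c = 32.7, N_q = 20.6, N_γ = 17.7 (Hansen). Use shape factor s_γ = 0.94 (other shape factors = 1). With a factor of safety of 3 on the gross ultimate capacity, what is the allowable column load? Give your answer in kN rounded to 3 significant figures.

P_all ≈ 13800 kN

Overburden at base level: q = 16.6 × 1.7 = 28.22 kPa.
Surcharge term q·N_q = 28.22 × 20.6 = 581.33 kPa; self-weight term 0.5·γ·B·N_γ·s_γ = 0.5 × 16.6 × 3.5 × 17.7 × 0.94 = 483.33 kPa.
q_ult = 581.33 + 483.33 = 1064.7 kPa.
Gross allowable pressure q_all = 1064.7 / 3 = 354.89 kPa.
Footing area = 38.815 m², so allowable column load = 354.89 × 38.815 = 13775 kN.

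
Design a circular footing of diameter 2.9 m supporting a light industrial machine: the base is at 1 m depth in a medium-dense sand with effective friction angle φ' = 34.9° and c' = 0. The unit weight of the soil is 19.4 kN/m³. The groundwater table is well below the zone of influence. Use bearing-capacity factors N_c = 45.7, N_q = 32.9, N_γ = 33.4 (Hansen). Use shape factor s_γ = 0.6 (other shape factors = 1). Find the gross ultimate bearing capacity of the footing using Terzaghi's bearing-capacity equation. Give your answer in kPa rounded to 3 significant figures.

Overburden at base level: q = 19.4 × 1 = 19.4 kPa.
Surcharge term q·N_q = 19.4 × 32.9 = 638.26 kPa; self-weight term 0.5·γ·B·N_γ·s_γ = 0.5 × 19.4 × 2.9 × 33.4 × 0.6 = 563.73 kPa.
q_ult = 638.26 + 563.73 = 1202 kPa.

q_ult ≈ 1200 kPa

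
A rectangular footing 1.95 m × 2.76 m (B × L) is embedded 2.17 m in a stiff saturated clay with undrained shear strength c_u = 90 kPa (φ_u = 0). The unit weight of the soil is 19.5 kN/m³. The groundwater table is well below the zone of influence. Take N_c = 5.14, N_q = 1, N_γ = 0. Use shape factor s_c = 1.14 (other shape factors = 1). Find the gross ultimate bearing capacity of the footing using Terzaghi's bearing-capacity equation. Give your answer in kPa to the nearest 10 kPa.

Overburden at base level: q = 19.5 × 2.17 = 42.315 kPa.
Cohesion term c·N_c·s_c = 90 × 5.14 × 1.14 = 527.36 kPa; surcharge term q·N_q = 42.315 × 1 = 42.315 kPa.
q_ult = 527.36 + 42.315 = 569.68 kPa.

q_ult ≈ 570 kPa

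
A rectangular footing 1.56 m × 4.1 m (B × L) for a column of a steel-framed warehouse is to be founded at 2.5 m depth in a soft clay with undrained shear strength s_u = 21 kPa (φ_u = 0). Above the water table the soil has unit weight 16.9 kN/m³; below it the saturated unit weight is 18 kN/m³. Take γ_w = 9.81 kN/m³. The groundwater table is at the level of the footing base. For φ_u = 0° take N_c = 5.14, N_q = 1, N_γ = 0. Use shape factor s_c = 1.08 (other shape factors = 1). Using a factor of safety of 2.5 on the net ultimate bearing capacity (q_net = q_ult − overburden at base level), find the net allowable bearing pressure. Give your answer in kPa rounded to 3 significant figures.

q = γ·D_f = 16.9 × 2.5 = 42.25 kPa.
c·N_c·s_c = 21 × 5.14 × 1.08 = 116.58 kPa
q·N_q = 42.25 × 1 = 42.25 kPa
q_ult = 116.58 + 42.25 = 158.83 kPa.
q_net = 158.83 − 42.25 = 116.58 kPa.
q_all(net) = 116.58 / 2.5 = 46.63 kPa.

q_all(net) ≈ 46.6 kPa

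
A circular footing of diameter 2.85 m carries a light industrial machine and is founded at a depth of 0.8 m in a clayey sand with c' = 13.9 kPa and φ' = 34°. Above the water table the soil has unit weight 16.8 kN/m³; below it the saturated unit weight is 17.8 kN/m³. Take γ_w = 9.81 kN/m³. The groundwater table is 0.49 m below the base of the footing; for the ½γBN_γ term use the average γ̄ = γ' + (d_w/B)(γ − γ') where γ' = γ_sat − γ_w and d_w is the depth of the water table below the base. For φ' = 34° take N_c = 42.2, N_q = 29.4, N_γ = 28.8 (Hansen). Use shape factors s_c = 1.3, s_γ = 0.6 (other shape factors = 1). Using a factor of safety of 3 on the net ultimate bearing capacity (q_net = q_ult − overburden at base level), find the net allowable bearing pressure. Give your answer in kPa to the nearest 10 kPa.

q = γ·D_f = 16.8 × 0.8 = 13.44 kPa.
γ' = 7.99 kN/m³; averaging over the depth B below the base, γ̄ = γ' + (d_w/B)(γ − γ') = 9.5047 kN/m³.
c·N_c·s_c = 13.9 × 42.2 × 1.3 = 762.55 kPa
q·N_q = 13.44 × 29.4 = 395.14 kPa
0.5·γ·B·N_γ·s_γ = 0.5 × 9.5047 × 2.85 × 28.8 × 0.6 = 234.04 kPa
q_ult = 762.55 + 395.14 + 234.04 = 1391.7 kPa.
q_net = 1391.7 − 13.44 = 1378.3 kPa.
q_all(net) = 1378.3 / 3 = 459.43 kPa.

q_all(net) ≈ 460 kPa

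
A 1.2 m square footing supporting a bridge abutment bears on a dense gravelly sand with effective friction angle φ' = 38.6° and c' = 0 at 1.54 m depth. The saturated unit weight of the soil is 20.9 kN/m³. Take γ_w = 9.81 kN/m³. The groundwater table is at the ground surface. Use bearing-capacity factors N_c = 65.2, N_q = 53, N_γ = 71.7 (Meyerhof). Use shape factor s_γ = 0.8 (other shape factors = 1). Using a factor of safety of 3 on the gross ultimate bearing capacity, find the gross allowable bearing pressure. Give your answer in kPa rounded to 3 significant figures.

Water table at ground surface, so effective unit weight γ' = 20.9 − 9.81 = 11.09 kN/m³ is used throughout; overburden q = 11.09 × 1.54 = 17.079 kPa; the same γ' applies in the ½γBN_γ term.
Surcharge term q·N_q = 17.079 × 53 = 905.17 kPa; self-weight term 0.5·γ·B·N_γ·s_γ = 0.5 × 11.09 × 1.2 × 71.7 × 0.8 = 381.67 kPa.
q_ult = 905.17 + 381.67 = 1286.8 kPa.
q_all = 1286.8 / 3 = 428.95 kPa.

q_all ≈ 429 kPa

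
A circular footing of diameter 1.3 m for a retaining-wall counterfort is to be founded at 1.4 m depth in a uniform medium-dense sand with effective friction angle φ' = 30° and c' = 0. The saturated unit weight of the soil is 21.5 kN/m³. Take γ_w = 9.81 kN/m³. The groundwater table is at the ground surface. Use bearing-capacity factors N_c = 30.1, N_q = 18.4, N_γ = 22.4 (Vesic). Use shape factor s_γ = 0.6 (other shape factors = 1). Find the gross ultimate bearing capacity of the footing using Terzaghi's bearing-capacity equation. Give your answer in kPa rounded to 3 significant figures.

q_ult ≈ 403 kPa

With the water table at the surface the whole profile is submerged: γ' = 21.5 − 9.81 = 11.69 kN/m³, so q = γ'·D_f = 16.366 kPa; the same γ' applies in the ½γBN_γ term.
q_ult = q·N_q + 0.5·γ·B·N_γ·s_γ
     = 16.366 × 18.4 + 0.5 × 11.69 × 1.3 × 22.4 × 0.6
     = 301.13 + 102.12 = 403.26 kPa.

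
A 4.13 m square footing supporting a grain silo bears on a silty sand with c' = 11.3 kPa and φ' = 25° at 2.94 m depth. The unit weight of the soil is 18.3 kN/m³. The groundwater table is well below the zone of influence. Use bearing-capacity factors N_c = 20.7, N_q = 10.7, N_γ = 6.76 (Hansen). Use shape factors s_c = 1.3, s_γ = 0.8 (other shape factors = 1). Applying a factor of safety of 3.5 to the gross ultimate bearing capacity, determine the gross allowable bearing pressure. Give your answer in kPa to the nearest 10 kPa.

q_all ≈ 310 kPa

q = γ·D_f = 18.3 × 2.94 = 53.802 kPa.
c·N_c·s_c = 11.3 × 20.7 × 1.3 = 304.08 kPa
q·N_q = 53.802 × 10.7 = 575.68 kPa
0.5·γ·B·N_γ·s_γ = 0.5 × 18.3 × 4.13 × 6.76 × 0.8 = 204.37 kPa
q_ult = 304.08 + 575.68 + 204.37 = 1084.1 kPa.
q_all = q_ult / FS = 1084.1 / 3.5 = 309.75 kPa.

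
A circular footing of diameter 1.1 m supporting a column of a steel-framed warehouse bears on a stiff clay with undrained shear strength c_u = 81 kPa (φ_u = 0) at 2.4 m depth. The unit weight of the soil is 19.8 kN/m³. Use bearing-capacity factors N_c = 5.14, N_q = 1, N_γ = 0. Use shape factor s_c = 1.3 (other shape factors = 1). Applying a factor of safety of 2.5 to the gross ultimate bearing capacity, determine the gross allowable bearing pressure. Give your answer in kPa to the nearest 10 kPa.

q_all ≈ 240 kPa

Overburden at base level: q = 19.8 × 2.4 = 47.52 kPa.
Cohesion term c·N_c·s_c = 81 × 5.14 × 1.3 = 541.24 kPa; surcharge term q·N_q = 47.52 × 1 = 47.52 kPa.
q_ult = 541.24 + 47.52 = 588.76 kPa.
q_all = q_ult / FS = 588.76 / 2.5 = 235.5 kPa.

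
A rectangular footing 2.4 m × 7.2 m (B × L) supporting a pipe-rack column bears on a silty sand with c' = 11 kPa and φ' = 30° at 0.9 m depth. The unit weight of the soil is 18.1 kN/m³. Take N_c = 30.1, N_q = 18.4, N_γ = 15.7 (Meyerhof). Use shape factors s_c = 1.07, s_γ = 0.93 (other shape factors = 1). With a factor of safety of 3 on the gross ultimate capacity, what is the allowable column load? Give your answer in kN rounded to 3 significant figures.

P_all ≈ 5590 kN

Overburden at base level: q = 18.1 × 0.9 = 16.29 kPa.
Cohesion term c·N_c·s_c = 11 × 30.1 × 1.07 = 354.28 kPa; surcharge term q·N_q = 16.29 × 18.4 = 299.74 kPa; self-weight term 0.5·γ·B·N_γ·s_γ = 0.5 × 18.1 × 2.4 × 15.7 × 0.93 = 317.13 kPa.
q_ult = 354.28 + 299.74 + 317.13 = 971.15 kPa.
Gross allowable pressure q_all = 971.15 / 3 = 323.72 kPa.
Footing area = 17.28 m², so allowable column load = 323.72 × 17.28 = 5593.8 kN.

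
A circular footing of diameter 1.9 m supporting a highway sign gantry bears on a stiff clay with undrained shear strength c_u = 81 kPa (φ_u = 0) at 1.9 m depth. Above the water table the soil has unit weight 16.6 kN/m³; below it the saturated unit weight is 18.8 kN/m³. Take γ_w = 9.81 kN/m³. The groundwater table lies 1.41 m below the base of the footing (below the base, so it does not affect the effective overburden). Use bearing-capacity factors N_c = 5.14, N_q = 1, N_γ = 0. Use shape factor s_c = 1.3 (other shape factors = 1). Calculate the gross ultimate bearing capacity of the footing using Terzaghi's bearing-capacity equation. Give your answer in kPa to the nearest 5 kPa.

Overburden at base level: q = 16.6 × 1.9 = 31.54 kPa.
Cohesion term c·N_c·s_c = 81 × 5.14 × 1.3 = 541.24 kPa; surcharge term q·N_q = 31.54 × 1 = 31.54 kPa.
q_ult = 541.24 + 31.54 = 572.78 kPa.

q_ult ≈ 575 kPa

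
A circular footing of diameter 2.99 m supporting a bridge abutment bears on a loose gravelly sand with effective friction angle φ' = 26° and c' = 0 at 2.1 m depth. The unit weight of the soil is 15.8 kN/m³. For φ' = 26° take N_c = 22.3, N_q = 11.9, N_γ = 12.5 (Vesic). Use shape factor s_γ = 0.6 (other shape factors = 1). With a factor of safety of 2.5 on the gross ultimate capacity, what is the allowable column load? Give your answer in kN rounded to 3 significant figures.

Overburden at base level: q = 15.8 × 2.1 = 33.18 kPa.
Surcharge term q·N_q = 33.18 × 11.9 = 394.84 kPa; self-weight term 0.5·γ·B·N_γ·s_γ = 0.5 × 15.8 × 2.99 × 12.5 × 0.6 = 177.16 kPa.
q_ult = 394.84 + 177.16 = 572 kPa.
Gross allowable pressure q_all = 572 / 2.5 = 228.8 kPa.
Footing area = 7.0215 m², so allowable column load = 228.8 × 7.0215 = 1606.5 kN.

P_all ≈ 1610 kN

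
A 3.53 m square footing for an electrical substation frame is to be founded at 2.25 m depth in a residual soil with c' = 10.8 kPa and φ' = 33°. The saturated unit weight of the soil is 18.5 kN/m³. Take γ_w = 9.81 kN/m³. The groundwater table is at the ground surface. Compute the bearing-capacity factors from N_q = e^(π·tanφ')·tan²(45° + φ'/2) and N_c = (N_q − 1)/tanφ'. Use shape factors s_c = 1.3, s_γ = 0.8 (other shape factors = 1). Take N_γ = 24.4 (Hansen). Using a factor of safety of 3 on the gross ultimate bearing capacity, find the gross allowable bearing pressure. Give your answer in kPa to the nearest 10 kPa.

q_all ≈ 450 kPa

N_q = e^(π·tan33°)·tan²(61.5°) = 26.09; N_c = (N_q − 1)/tanφ' = 38.64.
γ' = 18.5 − 9.81 = 8.69 kN/m³ (submerged throughout). q = 8.69 × 2.25 = 19.552 kPa; the same γ' applies in the ½γBN_γ term.
c·N_c·s_c = 10.8 × 38.638 × 1.3 = 542.48 kPa
q·N_q = 19.552 × 26.092 = 510.16 kPa
0.5·γ·B·N_γ·s_γ = 0.5 × 8.69 × 3.53 × 24.4 × 0.8 = 299.39 kPa
q_ult = 542.48 + 510.16 + 299.39 = 1352 kPa.
q_all = 1352 / 3 = 450.68 kPa.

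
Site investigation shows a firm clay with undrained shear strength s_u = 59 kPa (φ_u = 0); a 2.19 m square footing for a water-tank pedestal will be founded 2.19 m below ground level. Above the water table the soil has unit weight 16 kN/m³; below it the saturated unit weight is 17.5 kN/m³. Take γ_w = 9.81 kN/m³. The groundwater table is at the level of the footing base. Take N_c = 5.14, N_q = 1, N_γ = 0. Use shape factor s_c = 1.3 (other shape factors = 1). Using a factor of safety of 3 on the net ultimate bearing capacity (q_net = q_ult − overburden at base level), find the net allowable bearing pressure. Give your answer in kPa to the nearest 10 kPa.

q_all(net) ≈ 130 kPa

Overburden at base level: q = 16 × 2.19 = 35.04 kPa.
Cohesion term c·N_c·s_c = 59 × 5.14 × 1.3 = 394.24 kPa; surcharge term q·N_q = 35.04 × 1 = 35.04 kPa.
q_ult = 394.24 + 35.04 = 429.28 kPa.
q_net = 429.28 − 35.04 = 394.24 kPa.
q_all(net) = 394.24 / 3 = 131.41 kPa.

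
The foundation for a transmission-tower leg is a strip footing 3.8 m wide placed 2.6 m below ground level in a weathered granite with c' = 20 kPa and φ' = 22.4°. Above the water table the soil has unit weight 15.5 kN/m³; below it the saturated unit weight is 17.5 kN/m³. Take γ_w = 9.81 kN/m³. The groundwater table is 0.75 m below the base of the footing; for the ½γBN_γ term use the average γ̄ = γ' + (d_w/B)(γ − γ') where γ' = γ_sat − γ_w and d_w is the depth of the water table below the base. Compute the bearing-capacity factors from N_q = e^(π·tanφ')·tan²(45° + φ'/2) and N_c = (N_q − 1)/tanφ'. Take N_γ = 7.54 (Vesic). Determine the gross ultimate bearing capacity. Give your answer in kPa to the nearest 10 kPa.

q_ult ≈ 810 kPa

tan22.4° = 0.4122, so N_q = e^(π×0.4122)·tan²(56.2°) = 3.651 × 2.231 = 8.15.
N_c = (8.15 − 1)/tan22.4° = 17.34.
Overburden at base level: q = 15.5 × 2.6 = 40.3 kPa.
The water table is 0.75 m below the base (< B = 3.8 m), so the ½γBN_γ term uses γ̄ = γ' + (d_w/B)(γ − γ') = 7.69 + (0.75/3.8)(15.5 − 7.69) = 9.2314 kN/m³.
Cohesion term c·N_c = 20 × 17.337 = 346.74 kPa; surcharge term q·N_q = 40.3 × 8.1457 = 328.27 kPa; self-weight term 0.5·γ·B·N_γ = 0.5 × 9.2314 × 3.8 × 7.54 = 132.25 kPa.
q_ult = 346.74 + 328.27 + 132.25 = 807.26 kPa.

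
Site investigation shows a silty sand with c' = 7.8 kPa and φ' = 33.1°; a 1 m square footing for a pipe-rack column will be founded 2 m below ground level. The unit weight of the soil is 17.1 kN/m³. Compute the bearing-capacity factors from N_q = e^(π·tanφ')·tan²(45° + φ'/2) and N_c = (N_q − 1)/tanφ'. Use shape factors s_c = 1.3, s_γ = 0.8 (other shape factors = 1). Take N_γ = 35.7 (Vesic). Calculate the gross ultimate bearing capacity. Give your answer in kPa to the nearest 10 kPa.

q_ult ≈ 1540 kPa

tan33.1° = 0.6519, so N_q = e^(π×0.6519)·tan²(61.55°) = 7.752 × 3.406 = 26.41.
N_c = (26.41 − 1)/tan33.1° = 38.97.
Effective surcharge at the founding depth q = γ·D_f = 17.1 × 2 = 34.2 kPa.
q_ult = c·N_c·s_c + q·N_q + 0.5·γ·B·N_γ·s_γ
     = 7.8 × 38.973 × 1.3 + 34.2 × 26.406 + 0.5 × 17.1 × 1 × 35.7 × 0.8
     = 395.19 + 903.09 + 244.19 = 1542.5 kPa.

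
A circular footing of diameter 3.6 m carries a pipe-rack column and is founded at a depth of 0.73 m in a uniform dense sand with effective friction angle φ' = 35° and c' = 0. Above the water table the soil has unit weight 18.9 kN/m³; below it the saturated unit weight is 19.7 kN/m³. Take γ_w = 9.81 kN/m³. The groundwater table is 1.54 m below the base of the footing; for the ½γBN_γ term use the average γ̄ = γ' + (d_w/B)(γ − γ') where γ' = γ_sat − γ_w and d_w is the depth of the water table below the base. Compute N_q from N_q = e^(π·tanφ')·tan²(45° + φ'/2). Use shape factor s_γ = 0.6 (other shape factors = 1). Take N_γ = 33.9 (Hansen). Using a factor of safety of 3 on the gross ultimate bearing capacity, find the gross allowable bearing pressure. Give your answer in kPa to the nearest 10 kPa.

N_q = e^(π·tan35°)·tan²(62.5°) = 33.3.
Overburden at base level: q = 18.9 × 0.73 = 13.797 kPa.
The water table is 1.54 m below the base (< B = 3.6 m), so the ½γBN_γ term uses γ̄ = γ' + (d_w/B)(γ − γ') = 9.89 + (1.54/3.6)(18.9 − 9.89) = 13.744 kN/m³.
Surcharge term q·N_q = 13.797 × 33.296 = 459.39 kPa; self-weight term 0.5·γ·B·N_γ·s_γ = 0.5 × 13.744 × 3.6 × 33.9 × 0.6 = 503.21 kPa.
q_ult = 459.39 + 503.21 = 962.59 kPa.
q_all = 962.59 / 3 = 320.86 kPa.

q_all ≈ 320 kPa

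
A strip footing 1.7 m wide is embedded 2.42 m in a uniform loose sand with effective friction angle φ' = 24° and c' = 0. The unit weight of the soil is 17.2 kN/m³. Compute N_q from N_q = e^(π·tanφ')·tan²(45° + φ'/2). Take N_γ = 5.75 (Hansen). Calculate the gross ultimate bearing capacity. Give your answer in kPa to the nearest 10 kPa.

tan24° = 0.4452, so N_q = e^(π×0.4452)·tan²(57°) = 4.05 × 2.371 = 9.6.
q = γ·D_f = 17.2 × 2.42 = 41.624 kPa.
q·N_q = 41.624 × 9.6034 = 399.73 kPa
0.5·γ·B·N_γ = 0.5 × 17.2 × 1.7 × 5.75 = 84.065 kPa
q_ult = 399.73 + 84.065 = 483.8 kPa.

q_ult ≈ 480 kPa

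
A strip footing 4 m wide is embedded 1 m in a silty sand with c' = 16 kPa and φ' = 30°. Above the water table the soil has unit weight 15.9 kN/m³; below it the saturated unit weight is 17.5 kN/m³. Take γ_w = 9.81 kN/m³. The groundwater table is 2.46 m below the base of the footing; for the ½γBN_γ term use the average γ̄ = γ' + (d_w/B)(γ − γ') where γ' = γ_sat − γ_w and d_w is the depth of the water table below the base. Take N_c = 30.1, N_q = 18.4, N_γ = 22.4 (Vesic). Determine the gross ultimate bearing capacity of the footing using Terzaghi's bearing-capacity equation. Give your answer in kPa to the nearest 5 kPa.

q_ult ≈ 1345 kPa

q = γ·D_f = 15.9 × 1 = 15.9 kPa.
γ' = 7.69 kN/m³; averaging over the depth B below the base, γ̄ = γ' + (d_w/B)(γ − γ') = 12.739 kN/m³.
c·N_c = 16 × 30.1 = 481.6 kPa
q·N_q = 15.9 × 18.4 = 292.56 kPa
0.5·γ·B·N_γ = 0.5 × 12.739 × 4 × 22.4 = 570.71 kPa
q_ult = 481.6 + 292.56 + 570.71 = 1344.9 kPa.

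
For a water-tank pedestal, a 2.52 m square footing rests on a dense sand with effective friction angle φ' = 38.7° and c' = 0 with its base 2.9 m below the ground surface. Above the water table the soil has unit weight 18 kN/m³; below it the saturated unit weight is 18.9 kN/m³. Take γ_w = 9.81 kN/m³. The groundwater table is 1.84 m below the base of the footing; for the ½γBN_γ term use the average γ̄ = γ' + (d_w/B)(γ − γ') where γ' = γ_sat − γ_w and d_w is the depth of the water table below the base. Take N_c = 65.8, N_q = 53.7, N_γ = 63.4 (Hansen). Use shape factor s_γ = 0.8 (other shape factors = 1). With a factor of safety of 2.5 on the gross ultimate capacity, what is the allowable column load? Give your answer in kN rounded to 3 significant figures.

Overburden at base level: q = 18 × 2.9 = 52.2 kPa.
The water table is 1.84 m below the base (< B = 2.52 m), so the ½γBN_γ term uses γ̄ = γ' + (d_w/B)(γ − γ') = 9.09 + (1.84/2.52)(18 − 9.09) = 15.596 kN/m³.
Surcharge term q·N_q = 52.2 × 53.7 = 2803.1 kPa; self-weight term 0.5·γ·B·N_γ·s_γ = 0.5 × 15.596 × 2.52 × 63.4 × 0.8 = 996.68 kPa.
q_ult = 2803.1 + 996.68 = 3799.8 kPa.
Gross allowable pressure q_all = 3799.8 / 2.5 = 1519.9 kPa.
Footing area = 6.3504 m², so allowable column load = 1519.9 × 6.3504 = 9652.1 kN.

P_all ≈ 9650 kN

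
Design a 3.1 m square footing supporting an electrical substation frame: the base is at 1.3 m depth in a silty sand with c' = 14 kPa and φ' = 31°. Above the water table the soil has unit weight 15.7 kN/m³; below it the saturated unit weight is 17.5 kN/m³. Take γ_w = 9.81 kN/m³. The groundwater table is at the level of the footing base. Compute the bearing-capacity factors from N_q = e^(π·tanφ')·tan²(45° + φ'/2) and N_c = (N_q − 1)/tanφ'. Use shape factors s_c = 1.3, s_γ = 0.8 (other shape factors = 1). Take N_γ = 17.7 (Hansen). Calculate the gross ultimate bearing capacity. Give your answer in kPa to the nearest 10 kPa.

tan31° = 0.6009, so N_q = e^(π×0.6009)·tan²(60.5°) = 6.604 × 3.124 = 20.63.
N_c = (20.63 − 1)/tan31° = 32.67.
Effective surcharge at the founding depth q = γ·D_f = 15.7 × 1.3 = 20.41 kPa.
The water table coincides with the base, so in the self-weight term γ → γ' = 7.69 kN/m³.
q_ult = c·N_c·s_c + q·N_q + 0.5·γ·B·N_γ·s_γ
     = 14 × 32.671 × 1.3 + 20.41 × 20.631 + 0.5 × 7.69 × 3.1 × 17.7 × 0.8
     = 594.61 + 421.07 + 168.78 = 1184.5 kPa.

q_ult ≈ 1180 kPa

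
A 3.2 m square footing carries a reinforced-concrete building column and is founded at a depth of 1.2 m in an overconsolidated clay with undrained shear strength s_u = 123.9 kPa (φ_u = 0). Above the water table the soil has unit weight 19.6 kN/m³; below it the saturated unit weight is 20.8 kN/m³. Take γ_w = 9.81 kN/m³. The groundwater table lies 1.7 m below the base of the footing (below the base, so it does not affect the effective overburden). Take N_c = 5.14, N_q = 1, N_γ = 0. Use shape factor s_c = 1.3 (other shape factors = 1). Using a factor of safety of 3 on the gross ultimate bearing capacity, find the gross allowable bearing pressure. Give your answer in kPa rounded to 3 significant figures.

q_all ≈ 284 kPa

Effective surcharge at the founding depth q = γ·D_f = 19.6 × 1.2 = 23.52 kPa.
q_ult = c·N_c·s_c + q·N_q
     = 123.9 × 5.14 × 1.3 + 23.52 × 1
     = 827.9 + 23.52 = 851.42 kPa.
q_all = 851.42 / 3 = 283.81 kPa.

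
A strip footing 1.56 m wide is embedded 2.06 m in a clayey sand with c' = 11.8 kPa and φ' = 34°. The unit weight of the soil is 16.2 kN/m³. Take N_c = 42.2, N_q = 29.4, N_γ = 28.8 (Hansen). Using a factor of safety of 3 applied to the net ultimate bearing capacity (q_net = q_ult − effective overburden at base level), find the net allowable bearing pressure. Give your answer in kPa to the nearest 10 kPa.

q_all(net) ≈ 600 kPa

Overburden at base level: q = 16.2 × 2.06 = 33.372 kPa.
Cohesion term c·N_c = 11.8 × 42.2 = 497.96 kPa; surcharge term q·N_q = 33.372 × 29.4 = 981.14 kPa; self-weight term 0.5·γ·B·N_γ = 0.5 × 16.2 × 1.56 × 28.8 = 363.92 kPa.
q_ult = 497.96 + 981.14 + 363.92 = 1843 kPa.
Net ultimate: q_net = 1843 − 33.372 = 1809.6 kPa.
q_all(net) = 1809.6 / 3 = 603.21 kPa.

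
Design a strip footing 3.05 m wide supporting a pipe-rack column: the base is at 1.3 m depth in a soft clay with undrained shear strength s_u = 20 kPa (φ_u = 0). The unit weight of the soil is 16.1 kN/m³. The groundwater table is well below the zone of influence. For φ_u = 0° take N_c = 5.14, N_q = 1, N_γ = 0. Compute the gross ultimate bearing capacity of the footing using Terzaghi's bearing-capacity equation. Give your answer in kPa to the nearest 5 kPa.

Overburden at base level: q = 16.1 × 1.3 = 20.93 kPa.
Cohesion term c·N_c = 20 × 5.14 = 102.8 kPa; surcharge term q·N_q = 20.93 × 1 = 20.93 kPa.
q_ult = 102.8 + 20.93 = 123.73 kPa.

q_ult ≈ 125 kPa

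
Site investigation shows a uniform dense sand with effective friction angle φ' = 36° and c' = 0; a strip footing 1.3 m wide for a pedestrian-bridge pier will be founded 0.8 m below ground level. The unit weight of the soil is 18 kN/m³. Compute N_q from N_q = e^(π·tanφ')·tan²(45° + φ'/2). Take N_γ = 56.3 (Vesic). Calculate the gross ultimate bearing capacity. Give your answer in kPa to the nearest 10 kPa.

q_ult ≈ 1200 kPa

tan36° = 0.7265, so N_q = e^(π×0.7265)·tan²(63°) = 9.801 × 3.852 = 37.75.
q = γ·D_f = 18 × 0.8 = 14.4 kPa.
q·N_q = 14.4 × 37.752 = 543.64 kPa
0.5·γ·B·N_γ = 0.5 × 18 × 1.3 × 56.3 = 658.71 kPa
q_ult = 543.64 + 658.71 = 1202.3 kPa.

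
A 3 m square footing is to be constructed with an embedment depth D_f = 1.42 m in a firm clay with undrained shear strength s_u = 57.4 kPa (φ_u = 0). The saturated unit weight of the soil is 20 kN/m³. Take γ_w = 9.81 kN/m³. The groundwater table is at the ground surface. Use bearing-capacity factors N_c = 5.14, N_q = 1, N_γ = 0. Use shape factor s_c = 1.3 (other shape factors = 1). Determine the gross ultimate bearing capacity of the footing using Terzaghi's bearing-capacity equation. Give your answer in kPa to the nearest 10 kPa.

Water table at ground surface, so effective unit weight γ' = 20 − 9.81 = 10.19 kN/m³ is used throughout; overburden q = 10.19 × 1.42 = 14.47 kPa.
Cohesion term c·N_c·s_c = 57.4 × 5.14 × 1.3 = 383.55 kPa; surcharge term q·N_q = 14.47 × 1 = 14.47 kPa.
q_ult = 383.55 + 14.47 = 398.02 kPa.

q_ult ≈ 400 kPa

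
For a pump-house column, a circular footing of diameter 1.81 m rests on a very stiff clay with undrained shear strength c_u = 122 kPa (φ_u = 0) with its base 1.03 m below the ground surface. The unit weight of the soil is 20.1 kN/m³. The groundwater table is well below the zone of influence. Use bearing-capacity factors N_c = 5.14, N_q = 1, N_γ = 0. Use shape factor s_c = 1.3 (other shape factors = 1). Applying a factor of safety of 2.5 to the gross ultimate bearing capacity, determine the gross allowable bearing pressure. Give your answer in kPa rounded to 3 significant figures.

Effective surcharge at the founding depth q = γ·D_f = 20.1 × 1.03 = 20.703 kPa.
q_ult = c·N_c·s_c + q·N_q
     = 122 × 5.14 × 1.3 + 20.703 × 1
     = 815.2 + 20.703 = 835.91 kPa.
q_all = q_ult / FS = 835.91 / 2.5 = 334.36 kPa.

q_all ≈ 334 kPa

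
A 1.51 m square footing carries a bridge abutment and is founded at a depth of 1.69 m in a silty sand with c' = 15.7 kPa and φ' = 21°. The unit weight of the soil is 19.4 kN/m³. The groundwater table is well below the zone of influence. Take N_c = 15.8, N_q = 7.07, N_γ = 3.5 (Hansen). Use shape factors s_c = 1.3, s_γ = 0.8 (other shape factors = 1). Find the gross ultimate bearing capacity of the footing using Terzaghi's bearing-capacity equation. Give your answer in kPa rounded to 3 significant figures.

Overburden at base level: q = 19.4 × 1.69 = 32.786 kPa.
Cohesion term c·N_c·s_c = 15.7 × 15.8 × 1.3 = 322.48 kPa; surcharge term q·N_q = 32.786 × 7.07 = 231.8 kPa; self-weight term 0.5·γ·B·N_γ·s_γ = 0.5 × 19.4 × 1.51 × 3.5 × 0.8 = 41.012 kPa.
q_ult = 322.48 + 231.8 + 41.012 = 595.29 kPa.

q_ult ≈ 595 kPa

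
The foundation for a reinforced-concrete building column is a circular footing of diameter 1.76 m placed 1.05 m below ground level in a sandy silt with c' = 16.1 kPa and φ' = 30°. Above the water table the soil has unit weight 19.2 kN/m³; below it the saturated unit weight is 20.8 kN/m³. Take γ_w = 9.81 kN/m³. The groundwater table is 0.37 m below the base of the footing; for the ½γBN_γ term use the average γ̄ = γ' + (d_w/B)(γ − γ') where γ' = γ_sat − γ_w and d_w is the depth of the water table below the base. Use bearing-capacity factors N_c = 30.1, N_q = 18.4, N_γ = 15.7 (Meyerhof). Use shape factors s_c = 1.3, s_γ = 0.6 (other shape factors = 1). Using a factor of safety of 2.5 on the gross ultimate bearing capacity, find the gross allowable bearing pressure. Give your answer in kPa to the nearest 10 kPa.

Effective surcharge at the founding depth q = γ·D_f = 19.2 × 1.05 = 20.16 kPa.
With d_w = 0.37 m < B, γ̄ = 10.99 + (0.37/1.76) × (19.2 − 10.99) = 12.716 kN/m³.
q_ult = c·N_c·s_c + q·N_q + 0.5·γ·B·N_γ·s_γ
     = 16.1 × 30.1 × 1.3 + 20.16 × 18.4 + 0.5 × 12.716 × 1.76 × 15.7 × 0.6
     = 629.99 + 370.94 + 105.41 = 1106.3 kPa.
q_all = 1106.3 / 2.5 = 442.54 kPa.

q_all ≈ 440 kPa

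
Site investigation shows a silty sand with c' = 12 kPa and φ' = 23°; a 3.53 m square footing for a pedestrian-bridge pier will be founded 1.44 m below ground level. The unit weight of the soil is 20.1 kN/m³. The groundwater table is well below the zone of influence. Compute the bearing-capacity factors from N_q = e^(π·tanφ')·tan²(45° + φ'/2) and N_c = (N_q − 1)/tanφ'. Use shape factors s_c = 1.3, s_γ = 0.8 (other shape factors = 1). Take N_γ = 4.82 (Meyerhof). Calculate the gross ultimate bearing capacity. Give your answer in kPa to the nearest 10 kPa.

q_ult ≈ 670 kPa

tan23° = 0.4245, so N_q = e^(π×0.4245)·tan²(56.5°) = 3.794 × 2.283 = 8.66.
N_c = (8.66 − 1)/tan23° = 18.05.
q = γ·D_f = 20.1 × 1.44 = 28.944 kPa.
c·N_c·s_c = 12 × 18.049 × 1.3 = 281.56 kPa
q·N_q = 28.944 × 8.6612 = 250.69 kPa
0.5·γ·B·N_γ·s_γ = 0.5 × 20.1 × 3.53 × 4.82 × 0.8 = 136.8 kPa
q_ult = 281.56 + 250.69 + 136.8 = 669.05 kPa.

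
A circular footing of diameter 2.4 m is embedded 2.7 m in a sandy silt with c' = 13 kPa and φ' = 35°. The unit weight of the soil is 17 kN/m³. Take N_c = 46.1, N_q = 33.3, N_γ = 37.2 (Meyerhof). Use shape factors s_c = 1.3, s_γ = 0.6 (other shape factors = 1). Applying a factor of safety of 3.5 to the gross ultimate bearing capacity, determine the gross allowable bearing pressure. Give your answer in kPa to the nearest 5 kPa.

q_all ≈ 790 kPa

q = γ·D_f = 17 × 2.7 = 45.9 kPa.
c·N_c·s_c = 13 × 46.1 × 1.3 = 779.09 kPa
q·N_q = 45.9 × 33.3 = 1528.5 kPa
0.5·γ·B·N_γ·s_γ = 0.5 × 17 × 2.4 × 37.2 × 0.6 = 455.33 kPa
q_ult = 779.09 + 1528.5 + 455.33 = 2762.9 kPa.
q_all = q_ult / FS = 2762.9 / 3.5 = 789.4 kPa.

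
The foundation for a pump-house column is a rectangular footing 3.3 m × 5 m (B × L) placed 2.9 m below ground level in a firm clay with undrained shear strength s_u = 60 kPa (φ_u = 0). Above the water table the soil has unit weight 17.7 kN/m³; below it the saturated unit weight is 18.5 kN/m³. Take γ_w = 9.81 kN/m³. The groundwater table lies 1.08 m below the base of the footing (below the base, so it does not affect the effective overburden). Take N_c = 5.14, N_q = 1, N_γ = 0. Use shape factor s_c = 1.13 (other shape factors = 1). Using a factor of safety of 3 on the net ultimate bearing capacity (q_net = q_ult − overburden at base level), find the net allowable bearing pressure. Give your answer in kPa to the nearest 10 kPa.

q = γ·D_f = 17.7 × 2.9 = 51.33 kPa.
c·N_c·s_c = 60 × 5.14 × 1.13 = 348.49 kPa
q·N_q = 51.33 × 1 = 51.33 kPa
q_ult = 348.49 + 51.33 = 399.82 kPa.
q_net = 399.82 − 51.33 = 348.49 kPa.
q_all(net) = 348.49 / 3 = 116.16 kPa.

q_all(net) ≈ 120 kPa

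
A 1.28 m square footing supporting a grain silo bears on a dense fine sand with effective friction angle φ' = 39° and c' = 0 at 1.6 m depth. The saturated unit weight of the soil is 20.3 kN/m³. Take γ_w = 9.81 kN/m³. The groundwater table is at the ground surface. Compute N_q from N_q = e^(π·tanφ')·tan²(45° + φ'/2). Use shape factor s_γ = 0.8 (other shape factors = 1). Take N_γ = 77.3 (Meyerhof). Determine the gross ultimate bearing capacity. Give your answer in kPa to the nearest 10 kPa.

tan39° = 0.8098, so N_q = e^(π×0.8098)·tan²(64.5°) = 12.731 × 4.395 = 55.96.
With the water table at the surface the whole profile is submerged: γ' = 20.3 − 9.81 = 10.49 kN/m³, so q = γ'·D_f = 16.784 kPa; the same γ' applies in the ½γBN_γ term.
q_ult = q·N_q + 0.5·γ·B·N_γ·s_γ
     = 16.784 × 55.957 + 0.5 × 10.49 × 1.28 × 77.3 × 0.8
     = 939.19 + 415.17 = 1354.4 kPa.

q_ult ≈ 1350 kPa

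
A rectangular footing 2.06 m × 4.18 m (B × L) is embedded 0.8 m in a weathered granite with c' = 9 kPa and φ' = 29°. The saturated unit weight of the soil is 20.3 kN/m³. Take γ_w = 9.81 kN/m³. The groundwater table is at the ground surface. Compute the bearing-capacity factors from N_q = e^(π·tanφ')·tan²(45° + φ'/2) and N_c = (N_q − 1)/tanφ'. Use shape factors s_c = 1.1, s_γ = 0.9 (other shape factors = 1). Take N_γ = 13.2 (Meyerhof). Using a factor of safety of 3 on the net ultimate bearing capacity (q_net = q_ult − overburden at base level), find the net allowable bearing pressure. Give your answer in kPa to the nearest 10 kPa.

N_q = e^(π·tan29°)·tan²(59.5°) = 16.44; N_c = (N_q − 1)/tanφ' = 27.86.
Water table at ground surface, so effective unit weight γ' = 20.3 − 9.81 = 10.49 kN/m³ is used throughout; overburden q = 10.49 × 0.8 = 8.392 kPa; the same γ' applies in the ½γBN_γ term.
Cohesion term c·N_c·s_c = 9 × 27.86 × 1.1 = 275.82 kPa; surcharge term q·N_q = 8.392 × 16.443 = 137.99 kPa; self-weight term 0.5·γ·B·N_γ·s_γ = 0.5 × 10.49 × 2.06 × 13.2 × 0.9 = 128.36 kPa.
q_ult = 275.82 + 137.99 + 128.36 = 542.17 kPa.
q_net = 542.17 − 8.392 = 533.78 kPa.
q_all(net) = 533.78 / 3 = 177.93 kPa.

q_all(net) ≈ 180 kPa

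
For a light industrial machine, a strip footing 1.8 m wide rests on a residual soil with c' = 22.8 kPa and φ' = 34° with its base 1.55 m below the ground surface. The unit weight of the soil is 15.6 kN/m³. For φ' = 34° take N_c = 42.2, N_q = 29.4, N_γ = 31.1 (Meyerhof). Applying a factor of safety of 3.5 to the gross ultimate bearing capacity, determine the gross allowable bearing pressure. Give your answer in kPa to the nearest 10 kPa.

Effective surcharge at the founding depth q = γ·D_f = 15.6 × 1.55 = 24.18 kPa.
q_ult = c·N_c + q·N_q + 0.5·γ·B·N_γ
     = 22.8 × 42.2 + 24.18 × 29.4 + 0.5 × 15.6 × 1.8 × 31.1
     = 962.16 + 710.89 + 436.64 = 2109.7 kPa.
q_all = q_ult / FS = 2109.7 / 3.5 = 602.77 kPa.

q_all ≈ 600 kPa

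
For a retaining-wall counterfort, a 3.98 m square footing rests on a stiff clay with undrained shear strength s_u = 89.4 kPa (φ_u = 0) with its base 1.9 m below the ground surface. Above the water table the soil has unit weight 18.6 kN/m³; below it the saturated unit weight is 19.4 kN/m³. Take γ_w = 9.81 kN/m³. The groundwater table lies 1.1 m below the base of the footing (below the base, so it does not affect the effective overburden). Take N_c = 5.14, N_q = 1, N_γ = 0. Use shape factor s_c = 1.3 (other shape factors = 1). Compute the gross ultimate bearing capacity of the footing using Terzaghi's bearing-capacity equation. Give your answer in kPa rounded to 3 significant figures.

q = γ·D_f = 18.6 × 1.9 = 35.34 kPa.
c·N_c·s_c = 89.4 × 5.14 × 1.3 = 597.37 kPa
q·N_q = 35.34 × 1 = 35.34 kPa
q_ult = 597.37 + 35.34 = 632.71 kPa.

q_ult ≈ 633 kPa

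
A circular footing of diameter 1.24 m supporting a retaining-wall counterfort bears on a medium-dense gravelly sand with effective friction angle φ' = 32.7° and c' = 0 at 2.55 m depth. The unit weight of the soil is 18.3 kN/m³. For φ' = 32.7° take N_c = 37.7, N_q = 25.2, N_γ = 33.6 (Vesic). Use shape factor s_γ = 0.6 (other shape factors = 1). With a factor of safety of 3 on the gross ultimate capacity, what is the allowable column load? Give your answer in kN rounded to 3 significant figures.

Effective surcharge at the founding depth q = γ·D_f = 18.3 × 2.55 = 46.665 kPa.
q_ult = q·N_q + 0.5·γ·B·N_γ·s_γ
     = 46.665 × 25.2 + 0.5 × 18.3 × 1.24 × 33.6 × 0.6
     = 1176 + 228.74 = 1404.7 kPa.
Gross allowable pressure q_all = 1404.7 / 3 = 468.23 kPa.
Footing area = 1.2076 m², so allowable column load = 468.23 × 1.2076 = 565.44 kN.

P_all ≈ 565 kN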